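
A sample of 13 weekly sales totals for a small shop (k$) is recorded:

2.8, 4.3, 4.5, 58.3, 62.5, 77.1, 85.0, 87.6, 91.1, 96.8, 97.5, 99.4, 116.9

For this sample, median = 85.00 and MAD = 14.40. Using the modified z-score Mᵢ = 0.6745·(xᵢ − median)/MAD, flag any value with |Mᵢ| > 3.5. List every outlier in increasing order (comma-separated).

2.8, 4.3, 4.5

|Mᵢ| > 3.5 ⇔ |xᵢ − 85.00| > 3.5·14.40/0.6745 = 74.72.
So outliers lie outside [10.28, 159.72].
2.8: M = -3.85 → outlier.
4.3: M = -3.78 → outlier.
4.5: M = -3.77 → outlier.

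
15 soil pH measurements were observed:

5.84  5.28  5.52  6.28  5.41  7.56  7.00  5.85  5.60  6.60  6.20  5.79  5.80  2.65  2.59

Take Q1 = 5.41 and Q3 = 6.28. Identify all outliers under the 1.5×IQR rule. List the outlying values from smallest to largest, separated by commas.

2.59, 2.65

IQR = Q3 − Q1 = 6.28 − 5.41 = 0.87.
Lower fence = Q1 − 1.5·IQR = 5.41 − 1.305 = 4.105.
Upper fence = Q3 + 1.5·IQR = 6.28 + 1.305 = 7.585.
2.59 < 4.105 → outlier.
2.65 < 4.105 → outlier.
All remaining values lie within [4.105, 7.585].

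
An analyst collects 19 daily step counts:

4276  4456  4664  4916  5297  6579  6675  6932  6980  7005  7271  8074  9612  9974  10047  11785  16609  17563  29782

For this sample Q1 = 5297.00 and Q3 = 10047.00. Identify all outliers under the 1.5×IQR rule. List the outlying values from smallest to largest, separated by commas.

17563, 29782

IQR = Q3 − Q1 = 10047.00 − 5297.00 = 4750.00.
Lower fence = Q1 − 1.5·IQR = 5297.00 − 7125.00 = -1828.00.
Upper fence = Q3 + 1.5·IQR = 10047.00 + 7125.00 = 17172.00.
17563 > 17172.00 → outlier.
29782 > 17172.00 → outlier.
All remaining values lie within [-1828.00, 17172.00].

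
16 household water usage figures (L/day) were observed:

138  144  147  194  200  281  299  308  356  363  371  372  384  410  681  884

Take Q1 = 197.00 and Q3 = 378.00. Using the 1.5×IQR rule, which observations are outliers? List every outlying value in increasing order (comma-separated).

IQR = Q3 − Q1 = 378.00 − 197.00 = 181.00.
Lower fence = Q1 − 1.5·IQR = 197.00 − 271.50 = -74.50.
Upper fence = Q3 + 1.5·IQR = 378.00 + 271.50 = 649.50.
681 > 649.50 → outlier.
884 > 649.50 → outlier.
All remaining values lie within [-74.50, 649.50].

681, 884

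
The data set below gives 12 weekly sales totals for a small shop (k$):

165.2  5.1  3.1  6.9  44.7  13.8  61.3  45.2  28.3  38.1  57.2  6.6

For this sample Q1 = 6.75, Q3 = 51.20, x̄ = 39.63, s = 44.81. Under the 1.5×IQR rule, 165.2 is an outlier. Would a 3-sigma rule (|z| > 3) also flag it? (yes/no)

no

z = (165.2 − 39.63) / 44.81 = 2.80.
|z| = 2.80 ≤ 3.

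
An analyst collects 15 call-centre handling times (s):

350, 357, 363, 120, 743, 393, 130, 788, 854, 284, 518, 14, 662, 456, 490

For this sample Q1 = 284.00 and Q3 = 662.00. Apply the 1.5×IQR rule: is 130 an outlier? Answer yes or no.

no

IQR = Q3 − Q1 = 662.00 − 284.00 = 378.00.
Lower fence = Q1 − 1.5·IQR = 284.00 − 567.00 = -283.00.
Upper fence = Q3 + 1.5·IQR = 662.00 + 567.00 = 1229.00.
130 lies within [-283.00, 1229.00].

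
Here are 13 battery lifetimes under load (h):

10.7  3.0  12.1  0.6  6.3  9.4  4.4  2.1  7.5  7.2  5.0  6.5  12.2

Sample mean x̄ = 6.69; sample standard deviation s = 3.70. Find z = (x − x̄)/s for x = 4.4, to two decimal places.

-0.62

z = (4.4 − 6.69) / 3.70 = -0.62.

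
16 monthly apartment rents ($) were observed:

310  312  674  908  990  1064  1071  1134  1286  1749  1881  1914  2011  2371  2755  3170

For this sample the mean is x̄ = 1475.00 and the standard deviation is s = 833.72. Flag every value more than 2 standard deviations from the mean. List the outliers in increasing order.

Cutoffs at x̄ ± 2s: 1475.00 ± 2·833.72 = [-192.44, 3142.44].
3170: z = 2.03, |z| > 2 → outlier.
Every other value lies within [-192.44, 3142.44].

3170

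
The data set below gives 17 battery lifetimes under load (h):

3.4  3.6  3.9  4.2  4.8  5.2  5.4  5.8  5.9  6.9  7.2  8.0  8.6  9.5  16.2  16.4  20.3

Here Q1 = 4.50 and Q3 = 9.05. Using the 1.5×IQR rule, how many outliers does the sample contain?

3

IQR = 4.55; fences at 4.50 − 6.825 = -2.325 and 9.05 + 6.825 = 15.875.
Outside the cutoffs: 16.2, 16.4, 20.3.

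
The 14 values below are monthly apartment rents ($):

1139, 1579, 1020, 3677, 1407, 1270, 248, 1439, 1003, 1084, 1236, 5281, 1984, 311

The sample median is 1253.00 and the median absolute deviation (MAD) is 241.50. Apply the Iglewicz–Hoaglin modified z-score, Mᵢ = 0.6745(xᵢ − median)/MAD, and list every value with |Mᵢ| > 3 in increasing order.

3677, 5281

|Mᵢ| > 3 ⇔ |xᵢ − 1253.00| > 3·241.50/0.6745 = 1074.13.
So outliers lie outside [178.87, 2327.13].
3677: M = 6.77 → outlier.
5281: M = 11.25 → outlier.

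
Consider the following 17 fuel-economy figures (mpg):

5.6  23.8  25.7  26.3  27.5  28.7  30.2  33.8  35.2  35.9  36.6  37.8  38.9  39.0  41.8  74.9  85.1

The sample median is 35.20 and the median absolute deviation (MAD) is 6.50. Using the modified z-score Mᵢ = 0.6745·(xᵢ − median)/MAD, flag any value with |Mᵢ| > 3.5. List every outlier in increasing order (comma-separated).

74.9, 85.1

|Mᵢ| > 3.5 ⇔ |xᵢ − 35.20| > 3.5·6.50/0.6745 = 33.73.
So outliers lie outside [1.47, 68.93].
74.9: M = 4.12 → outlier.
85.1: M = 5.18 → outlier.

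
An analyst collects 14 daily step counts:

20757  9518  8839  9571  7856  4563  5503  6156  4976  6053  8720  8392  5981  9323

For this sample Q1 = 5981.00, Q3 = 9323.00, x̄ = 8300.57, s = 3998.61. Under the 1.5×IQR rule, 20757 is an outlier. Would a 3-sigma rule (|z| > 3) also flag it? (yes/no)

z = (20757 − 8300.57) / 3998.61 = 3.12.
|z| = 3.12 > 3.

yes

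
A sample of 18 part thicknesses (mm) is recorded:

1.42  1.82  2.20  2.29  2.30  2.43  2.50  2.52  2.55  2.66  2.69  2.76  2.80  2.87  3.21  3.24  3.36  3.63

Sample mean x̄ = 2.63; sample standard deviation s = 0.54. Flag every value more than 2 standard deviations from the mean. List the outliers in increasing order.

1.42

Cutoffs at x̄ ± 2s: 2.63 ± 2·0.54 = [1.55, 3.71].
1.42: z = -2.24, |z| > 2 → outlier.
Every other value lies within [1.55, 3.71].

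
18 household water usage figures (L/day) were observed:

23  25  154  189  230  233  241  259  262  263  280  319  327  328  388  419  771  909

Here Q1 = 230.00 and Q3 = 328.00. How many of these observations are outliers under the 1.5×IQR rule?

IQR = 98.00; fences at 230.00 − 147.00 = 83.00 and 328.00 + 147.00 = 475.00.
Outside the cutoffs: 23, 25, 771, 909.

4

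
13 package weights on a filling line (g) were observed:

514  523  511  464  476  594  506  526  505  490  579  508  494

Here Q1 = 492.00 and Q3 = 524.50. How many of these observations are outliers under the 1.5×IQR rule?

2

IQR = 32.50; fences at 492.00 − 48.75 = 443.25 and 524.50 + 48.75 = 573.25.
Outside the cutoffs: 579, 594.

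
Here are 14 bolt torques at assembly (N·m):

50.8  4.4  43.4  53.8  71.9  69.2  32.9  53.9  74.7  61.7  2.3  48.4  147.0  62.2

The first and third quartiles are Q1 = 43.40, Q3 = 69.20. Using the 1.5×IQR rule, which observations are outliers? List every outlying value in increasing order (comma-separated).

IQR = Q3 − Q1 = 69.20 − 43.40 = 25.80.
Lower fence = Q1 − 1.5·IQR = 43.40 − 38.70 = 4.70.
Upper fence = Q3 + 1.5·IQR = 69.20 + 38.70 = 107.90.
2.3 < 4.70 → outlier.
4.4 < 4.70 → outlier.
147.0 > 107.90 → outlier.
All remaining values lie within [4.70, 107.90].

2.3, 4.4, 147.0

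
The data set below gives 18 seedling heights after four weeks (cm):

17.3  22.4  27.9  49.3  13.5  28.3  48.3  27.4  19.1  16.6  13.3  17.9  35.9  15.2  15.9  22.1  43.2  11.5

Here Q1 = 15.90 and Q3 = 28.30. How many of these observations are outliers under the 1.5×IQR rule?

IQR = 12.40; fences at 15.90 − 18.60 = -2.70 and 28.30 + 18.60 = 46.90.
Outside the cutoffs: 48.3, 49.3.

2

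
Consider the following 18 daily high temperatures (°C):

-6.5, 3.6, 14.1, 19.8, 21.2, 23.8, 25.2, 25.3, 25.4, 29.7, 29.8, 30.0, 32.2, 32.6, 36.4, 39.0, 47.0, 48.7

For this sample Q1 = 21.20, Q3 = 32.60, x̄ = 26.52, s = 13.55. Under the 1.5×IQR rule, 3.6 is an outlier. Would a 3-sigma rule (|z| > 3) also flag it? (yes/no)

z = (3.6 − 26.52) / 13.55 = -1.69.
|z| = 1.69 ≤ 3.

no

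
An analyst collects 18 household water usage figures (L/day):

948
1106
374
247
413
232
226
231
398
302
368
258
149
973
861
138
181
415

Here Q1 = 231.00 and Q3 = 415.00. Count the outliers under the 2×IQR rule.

IQR = 184.00; fences at 231.00 − 368.00 = -137.00 and 415.00 + 368.00 = 783.00.
Outside the cutoffs: 861, 948, 973, 1106.

4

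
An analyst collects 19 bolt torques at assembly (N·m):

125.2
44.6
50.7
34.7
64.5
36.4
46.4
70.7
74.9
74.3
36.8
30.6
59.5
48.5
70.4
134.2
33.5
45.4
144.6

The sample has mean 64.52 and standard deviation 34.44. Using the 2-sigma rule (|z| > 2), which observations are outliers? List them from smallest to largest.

134.2, 144.6

Cutoffs at x̄ ± 2s: 64.52 ± 2·34.44 = [-4.36, 133.40].
134.2: z = 2.02, |z| > 2 → outlier.
144.6: z = 2.33, |z| > 2 → outlier.
Every other value lies within [-4.36, 133.40].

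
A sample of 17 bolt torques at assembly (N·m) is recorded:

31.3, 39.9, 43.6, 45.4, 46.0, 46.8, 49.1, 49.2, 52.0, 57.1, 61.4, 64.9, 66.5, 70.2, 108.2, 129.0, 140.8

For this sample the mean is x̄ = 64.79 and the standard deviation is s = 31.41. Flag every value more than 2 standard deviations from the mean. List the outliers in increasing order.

Cutoffs at x̄ ± 2s: 64.79 ± 2·31.41 = [1.97, 127.61].
129.0: z = 2.04, |z| > 2 → outlier.
140.8: z = 2.42, |z| > 2 → outlier.
Every other value lies within [1.97, 127.61].

129.0, 140.8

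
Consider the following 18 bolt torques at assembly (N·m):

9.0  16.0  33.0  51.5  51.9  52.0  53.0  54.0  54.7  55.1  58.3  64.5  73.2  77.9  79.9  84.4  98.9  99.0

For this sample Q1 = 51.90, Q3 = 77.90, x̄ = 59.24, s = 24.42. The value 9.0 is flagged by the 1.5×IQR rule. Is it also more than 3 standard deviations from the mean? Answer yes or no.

z = (9.0 − 59.24) / 24.42 = -2.06.
|z| = 2.06 ≤ 3.

no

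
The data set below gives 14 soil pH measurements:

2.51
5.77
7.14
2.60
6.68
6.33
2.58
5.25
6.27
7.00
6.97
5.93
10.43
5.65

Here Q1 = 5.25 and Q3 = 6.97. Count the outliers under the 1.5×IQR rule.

IQR = 1.72; fences at 5.25 − 2.58 = 2.67 and 6.97 + 2.58 = 9.55.
Outside the cutoffs: 2.51, 2.58, 2.60, 10.43.

4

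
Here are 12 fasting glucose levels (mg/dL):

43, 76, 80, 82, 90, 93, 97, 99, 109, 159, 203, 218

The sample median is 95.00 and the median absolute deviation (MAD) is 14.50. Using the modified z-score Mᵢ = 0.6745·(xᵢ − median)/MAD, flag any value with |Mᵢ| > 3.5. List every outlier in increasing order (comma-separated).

|Mᵢ| > 3.5 ⇔ |xᵢ − 95.00| > 3.5·14.50/0.6745 = 75.24.
So outliers lie outside [19.76, 170.24].
203: M = 5.02 → outlier.
218: M = 5.72 → outlier.

203, 218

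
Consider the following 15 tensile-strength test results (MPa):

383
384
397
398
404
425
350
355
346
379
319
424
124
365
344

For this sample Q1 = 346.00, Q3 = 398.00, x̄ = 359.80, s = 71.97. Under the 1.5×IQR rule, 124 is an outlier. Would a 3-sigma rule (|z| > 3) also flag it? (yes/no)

z = (124 − 359.80) / 71.97 = -3.28.
|z| = 3.28 > 3.

yes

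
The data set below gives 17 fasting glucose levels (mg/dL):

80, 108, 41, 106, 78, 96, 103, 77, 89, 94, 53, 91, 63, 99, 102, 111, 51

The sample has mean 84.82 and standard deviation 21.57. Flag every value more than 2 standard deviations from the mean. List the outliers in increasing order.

Cutoffs at x̄ ± 2s: 84.82 ± 2·21.57 = [41.68, 127.96].
41: z = -2.03, |z| > 2 → outlier.
Every other value lies within [41.68, 127.96].

41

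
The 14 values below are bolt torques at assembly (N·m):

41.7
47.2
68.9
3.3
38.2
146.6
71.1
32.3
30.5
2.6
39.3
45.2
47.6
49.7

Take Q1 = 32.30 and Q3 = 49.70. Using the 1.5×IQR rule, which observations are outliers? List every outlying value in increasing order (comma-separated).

IQR = Q3 − Q1 = 49.70 − 32.30 = 17.40.
Lower fence = Q1 − 1.5·IQR = 32.30 − 26.10 = 6.20.
Upper fence = Q3 + 1.5·IQR = 49.70 + 26.10 = 75.80.
2.6 < 6.20 → outlier.
3.3 < 6.20 → outlier.
146.6 > 75.80 → outlier.
All remaining values lie within [6.20, 75.80].

2.6, 3.3, 146.6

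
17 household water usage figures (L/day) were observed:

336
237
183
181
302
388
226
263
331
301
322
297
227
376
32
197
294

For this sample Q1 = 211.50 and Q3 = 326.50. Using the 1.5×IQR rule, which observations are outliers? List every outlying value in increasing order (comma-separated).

IQR = Q3 − Q1 = 326.50 − 211.50 = 115.00.
Lower fence = Q1 − 1.5·IQR = 211.50 − 172.50 = 39.00.
Upper fence = Q3 + 1.5·IQR = 326.50 + 172.50 = 499.00.
32 < 39.00 → outlier.
All remaining values lie within [39.00, 499.00].

32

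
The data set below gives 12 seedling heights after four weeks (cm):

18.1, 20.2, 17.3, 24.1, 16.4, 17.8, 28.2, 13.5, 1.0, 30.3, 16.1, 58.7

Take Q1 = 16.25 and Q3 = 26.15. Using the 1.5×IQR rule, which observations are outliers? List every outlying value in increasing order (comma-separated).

IQR = Q3 − Q1 = 26.15 − 16.25 = 9.90.
Lower fence = Q1 − 1.5·IQR = 16.25 − 14.85 = 1.40.
Upper fence = Q3 + 1.5·IQR = 26.15 + 14.85 = 41.00.
1.0 < 1.40 → outlier.
58.7 > 41.00 → outlier.
All remaining values lie within [1.40, 41.00].

1.0, 58.7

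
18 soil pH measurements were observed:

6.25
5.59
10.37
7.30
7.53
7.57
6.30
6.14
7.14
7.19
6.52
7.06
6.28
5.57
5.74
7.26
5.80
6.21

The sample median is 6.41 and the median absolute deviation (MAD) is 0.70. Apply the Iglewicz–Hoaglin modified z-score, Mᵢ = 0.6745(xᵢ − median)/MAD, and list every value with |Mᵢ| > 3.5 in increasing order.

10.37

|Mᵢ| > 3.5 ⇔ |xᵢ − 6.41| > 3.5·0.70/0.6745 = 3.63.
So outliers lie outside [2.78, 10.04].
10.37: M = 3.82 → outlier.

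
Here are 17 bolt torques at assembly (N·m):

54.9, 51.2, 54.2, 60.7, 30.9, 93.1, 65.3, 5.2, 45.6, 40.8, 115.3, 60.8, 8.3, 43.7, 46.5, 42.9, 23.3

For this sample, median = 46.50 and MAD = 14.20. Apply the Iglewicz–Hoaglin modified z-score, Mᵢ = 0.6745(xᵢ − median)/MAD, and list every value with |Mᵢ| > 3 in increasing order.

|Mᵢ| > 3 ⇔ |xᵢ − 46.50| > 3·14.20/0.6745 = 63.16.
So outliers lie outside [-16.66, 109.66].
115.3: M = 3.27 → outlier.

115.3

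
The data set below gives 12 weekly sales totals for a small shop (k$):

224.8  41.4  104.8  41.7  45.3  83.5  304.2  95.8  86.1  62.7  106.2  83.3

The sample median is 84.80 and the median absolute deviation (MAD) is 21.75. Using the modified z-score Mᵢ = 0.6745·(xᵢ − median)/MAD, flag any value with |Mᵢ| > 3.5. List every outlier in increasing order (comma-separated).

|Mᵢ| > 3.5 ⇔ |xᵢ − 84.80| > 3.5·21.75/0.6745 = 112.86.
So outliers lie outside [-28.06, 197.66].
224.8: M = 4.34 → outlier.
304.2: M = 6.80 → outlier.

224.8, 304.2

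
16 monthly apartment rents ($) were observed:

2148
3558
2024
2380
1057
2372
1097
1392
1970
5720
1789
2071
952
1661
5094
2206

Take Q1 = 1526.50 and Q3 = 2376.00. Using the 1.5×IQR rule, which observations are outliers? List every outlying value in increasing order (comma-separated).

5094, 5720

IQR = Q3 − Q1 = 2376.00 − 1526.50 = 849.50.
Lower fence = Q1 − 1.5·IQR = 1526.50 − 1274.25 = 252.25.
Upper fence = Q3 + 1.5·IQR = 2376.00 + 1274.25 = 3650.25.
5094 > 3650.25 → outlier.
5720 > 3650.25 → outlier.
All remaining values lie within [252.25, 3650.25].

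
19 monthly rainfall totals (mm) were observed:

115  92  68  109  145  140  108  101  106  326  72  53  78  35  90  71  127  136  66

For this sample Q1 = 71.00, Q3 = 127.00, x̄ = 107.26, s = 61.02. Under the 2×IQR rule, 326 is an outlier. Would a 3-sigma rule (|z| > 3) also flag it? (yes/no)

z = (326 − 107.26) / 61.02 = 3.58.
|z| = 3.58 > 3.

yes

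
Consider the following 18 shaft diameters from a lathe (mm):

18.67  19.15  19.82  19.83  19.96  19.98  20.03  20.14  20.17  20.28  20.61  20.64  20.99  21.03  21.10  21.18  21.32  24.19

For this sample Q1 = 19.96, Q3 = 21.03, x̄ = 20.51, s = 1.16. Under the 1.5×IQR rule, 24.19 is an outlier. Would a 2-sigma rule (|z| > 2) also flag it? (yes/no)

z = (24.19 − 20.51) / 1.16 = 3.17.
|z| = 3.17 > 2.

yes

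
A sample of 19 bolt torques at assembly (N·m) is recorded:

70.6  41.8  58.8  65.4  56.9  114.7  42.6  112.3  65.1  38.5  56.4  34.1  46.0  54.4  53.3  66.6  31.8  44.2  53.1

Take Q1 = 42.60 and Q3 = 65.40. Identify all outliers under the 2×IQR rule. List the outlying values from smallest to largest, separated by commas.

IQR = Q3 − Q1 = 65.40 − 42.60 = 22.80.
Lower fence = Q1 − 2·IQR = 42.60 − 45.60 = -3.00.
Upper fence = Q3 + 2·IQR = 65.40 + 45.60 = 111.00.
112.3 > 111.00 → outlier.
114.7 > 111.00 → outlier.
All remaining values lie within [-3.00, 111.00].

112.3, 114.7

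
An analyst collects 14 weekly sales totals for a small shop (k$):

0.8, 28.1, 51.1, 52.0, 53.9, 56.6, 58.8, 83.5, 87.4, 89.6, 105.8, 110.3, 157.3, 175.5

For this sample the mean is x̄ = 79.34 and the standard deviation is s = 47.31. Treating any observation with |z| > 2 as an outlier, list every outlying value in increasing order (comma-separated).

Cutoffs at x̄ ± 2s: 79.34 ± 2·47.31 = [-15.28, 173.96].
175.5: z = 2.03, |z| > 2 → outlier.
Every other value lies within [-15.28, 173.96].

175.5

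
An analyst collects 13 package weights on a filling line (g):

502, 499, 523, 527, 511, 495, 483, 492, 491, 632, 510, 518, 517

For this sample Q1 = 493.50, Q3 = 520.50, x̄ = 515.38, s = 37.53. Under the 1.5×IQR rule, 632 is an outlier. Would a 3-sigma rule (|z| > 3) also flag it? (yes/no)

yes

z = (632 − 515.38) / 37.53 = 3.11.
|z| = 3.11 > 3.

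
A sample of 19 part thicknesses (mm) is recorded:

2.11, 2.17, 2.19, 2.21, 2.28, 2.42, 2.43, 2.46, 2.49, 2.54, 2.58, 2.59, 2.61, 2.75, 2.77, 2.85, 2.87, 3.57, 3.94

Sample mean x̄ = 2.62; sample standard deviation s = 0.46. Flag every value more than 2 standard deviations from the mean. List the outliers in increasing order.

Cutoffs at x̄ ± 2s: 2.62 ± 2·0.46 = [1.70, 3.54].
3.57: z = 2.07, |z| > 2 → outlier.
3.94: z = 2.87, |z| > 2 → outlier.
Every other value lies within [1.70, 3.54].

3.57, 3.94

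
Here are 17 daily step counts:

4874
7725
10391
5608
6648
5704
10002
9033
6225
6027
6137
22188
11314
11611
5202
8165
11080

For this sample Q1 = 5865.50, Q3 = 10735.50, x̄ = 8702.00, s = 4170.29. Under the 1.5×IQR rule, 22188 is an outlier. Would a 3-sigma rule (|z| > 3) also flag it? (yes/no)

yes

z = (22188 − 8702.00) / 4170.29 = 3.23.
|z| = 3.23 > 3.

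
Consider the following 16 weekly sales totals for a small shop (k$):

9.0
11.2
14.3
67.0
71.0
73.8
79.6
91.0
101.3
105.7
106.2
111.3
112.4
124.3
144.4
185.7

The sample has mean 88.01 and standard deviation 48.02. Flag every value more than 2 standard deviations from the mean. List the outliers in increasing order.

185.7

Cutoffs at x̄ ± 2s: 88.01 ± 2·48.02 = [-8.03, 184.05].
185.7: z = 2.03, |z| > 2 → outlier.
Every other value lies within [-8.03, 184.05].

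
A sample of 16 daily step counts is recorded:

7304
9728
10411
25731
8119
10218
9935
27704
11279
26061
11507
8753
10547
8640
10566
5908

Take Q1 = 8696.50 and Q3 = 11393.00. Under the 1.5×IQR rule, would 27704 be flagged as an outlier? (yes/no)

IQR = Q3 − Q1 = 11393.00 − 8696.50 = 2696.50.
Lower fence = Q1 − 1.5·IQR = 8696.50 − 4044.75 = 4651.75.
Upper fence = Q3 + 1.5·IQR = 11393.00 + 4044.75 = 15437.75.
27704 lies above the upper fence.

yes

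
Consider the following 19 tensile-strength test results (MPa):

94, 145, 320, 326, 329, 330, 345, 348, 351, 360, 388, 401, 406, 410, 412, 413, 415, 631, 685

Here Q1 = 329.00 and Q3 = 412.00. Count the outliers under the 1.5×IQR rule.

IQR = 83.00; fences at 329.00 − 124.50 = 204.50 and 412.00 + 124.50 = 536.50.
Outside the cutoffs: 94, 145, 631, 685.

4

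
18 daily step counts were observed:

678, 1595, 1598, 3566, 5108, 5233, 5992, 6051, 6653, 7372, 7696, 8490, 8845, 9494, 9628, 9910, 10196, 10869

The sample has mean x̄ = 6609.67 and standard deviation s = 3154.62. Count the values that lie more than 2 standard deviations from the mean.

Cutoffs: x̄ ± 2s = [300.43, 12918.91].
Every value lies within the cutoffs.

0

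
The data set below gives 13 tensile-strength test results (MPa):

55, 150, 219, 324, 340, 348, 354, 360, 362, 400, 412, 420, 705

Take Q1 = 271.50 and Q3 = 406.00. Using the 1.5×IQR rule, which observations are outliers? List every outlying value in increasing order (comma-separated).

IQR = Q3 − Q1 = 406.00 − 271.50 = 134.50.
Lower fence = Q1 − 1.5·IQR = 271.50 − 201.75 = 69.75.
Upper fence = Q3 + 1.5·IQR = 406.00 + 201.75 = 607.75.
55 < 69.75 → outlier.
705 > 607.75 → outlier.
All remaining values lie within [69.75, 607.75].

55, 705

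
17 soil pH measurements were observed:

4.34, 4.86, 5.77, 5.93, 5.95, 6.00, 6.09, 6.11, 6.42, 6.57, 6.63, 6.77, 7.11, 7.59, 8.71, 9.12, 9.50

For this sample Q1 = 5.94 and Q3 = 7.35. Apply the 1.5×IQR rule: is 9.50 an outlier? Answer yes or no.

IQR = Q3 − Q1 = 7.35 − 5.94 = 1.41.
Lower fence = Q1 − 1.5·IQR = 5.94 − 2.115 = 3.825.
Upper fence = Q3 + 1.5·IQR = 7.35 + 2.115 = 9.465.
9.50 lies above the upper fence.

yes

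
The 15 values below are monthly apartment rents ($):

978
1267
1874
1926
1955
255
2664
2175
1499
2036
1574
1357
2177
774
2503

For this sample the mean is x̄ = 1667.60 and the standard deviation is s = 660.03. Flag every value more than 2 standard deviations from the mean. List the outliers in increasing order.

255

Cutoffs at x̄ ± 2s: 1667.60 ± 2·660.03 = [347.54, 2987.66].
255: z = -2.14, |z| > 2 → outlier.
Every other value lies within [347.54, 2987.66].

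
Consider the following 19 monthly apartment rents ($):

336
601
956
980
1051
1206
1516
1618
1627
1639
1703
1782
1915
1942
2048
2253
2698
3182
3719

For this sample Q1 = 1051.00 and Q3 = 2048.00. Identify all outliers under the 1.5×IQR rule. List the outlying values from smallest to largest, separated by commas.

3719

IQR = Q3 − Q1 = 2048.00 − 1051.00 = 997.00.
Lower fence = Q1 − 1.5·IQR = 1051.00 − 1495.50 = -444.50.
Upper fence = Q3 + 1.5·IQR = 2048.00 + 1495.50 = 3543.50.
3719 > 3543.50 → outlier.
All remaining values lie within [-444.50, 3543.50].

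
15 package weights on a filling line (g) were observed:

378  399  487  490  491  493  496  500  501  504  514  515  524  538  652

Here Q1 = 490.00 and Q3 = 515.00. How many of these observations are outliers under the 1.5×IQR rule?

IQR = 25.00; fences at 490.00 − 37.50 = 452.50 and 515.00 + 37.50 = 552.50.
Outside the cutoffs: 378, 399, 652.

3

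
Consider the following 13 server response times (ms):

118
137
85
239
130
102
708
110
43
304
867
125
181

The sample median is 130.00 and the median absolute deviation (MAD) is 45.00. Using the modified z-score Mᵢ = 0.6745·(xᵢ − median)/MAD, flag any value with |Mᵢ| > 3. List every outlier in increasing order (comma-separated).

708, 867

|Mᵢ| > 3 ⇔ |xᵢ − 130.00| > 3·45.00/0.6745 = 200.15.
So outliers lie outside [-70.15, 330.15].
708: M = 8.66 → outlier.
867: M = 11.05 → outlier.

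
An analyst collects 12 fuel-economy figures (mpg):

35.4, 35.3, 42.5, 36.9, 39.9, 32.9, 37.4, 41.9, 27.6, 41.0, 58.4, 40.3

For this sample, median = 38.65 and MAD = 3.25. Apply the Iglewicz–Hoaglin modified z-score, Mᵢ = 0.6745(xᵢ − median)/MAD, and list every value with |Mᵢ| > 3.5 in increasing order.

|Mᵢ| > 3.5 ⇔ |xᵢ − 38.65| > 3.5·3.25/0.6745 = 16.86.
So outliers lie outside [21.79, 55.51].
58.4: M = 4.10 → outlier.

58.4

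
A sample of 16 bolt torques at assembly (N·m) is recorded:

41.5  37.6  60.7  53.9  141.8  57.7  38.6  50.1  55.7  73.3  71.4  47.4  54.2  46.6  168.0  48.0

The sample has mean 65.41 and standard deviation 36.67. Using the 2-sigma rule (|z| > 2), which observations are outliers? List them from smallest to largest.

141.8, 168.0

Cutoffs at x̄ ± 2s: 65.41 ± 2·36.67 = [-7.93, 138.75].
141.8: z = 2.08, |z| > 2 → outlier.
168.0: z = 2.80, |z| > 2 → outlier.
Every other value lies within [-7.93, 138.75].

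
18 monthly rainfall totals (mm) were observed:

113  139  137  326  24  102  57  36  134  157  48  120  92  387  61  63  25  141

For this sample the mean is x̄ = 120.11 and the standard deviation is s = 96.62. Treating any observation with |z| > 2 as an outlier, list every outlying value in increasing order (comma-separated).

326, 387

Cutoffs at x̄ ± 2s: 120.11 ± 2·96.62 = [-73.13, 313.35].
326: z = 2.13, |z| > 2 → outlier.
387: z = 2.76, |z| > 2 → outlier.
Every other value lies within [-73.13, 313.35].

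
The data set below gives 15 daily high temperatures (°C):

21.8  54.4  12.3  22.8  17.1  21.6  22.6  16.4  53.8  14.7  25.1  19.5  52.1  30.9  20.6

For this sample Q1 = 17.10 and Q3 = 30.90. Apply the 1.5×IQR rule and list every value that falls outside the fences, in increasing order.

52.1, 53.8, 54.4

IQR = Q3 − Q1 = 30.90 − 17.10 = 13.80.
Lower fence = Q1 − 1.5·IQR = 17.10 − 20.70 = -3.60.
Upper fence = Q3 + 1.5·IQR = 30.90 + 20.70 = 51.60.
52.1 > 51.60 → outlier.
53.8 > 51.60 → outlier.
54.4 > 51.60 → outlier.
All remaining values lie within [-3.60, 51.60].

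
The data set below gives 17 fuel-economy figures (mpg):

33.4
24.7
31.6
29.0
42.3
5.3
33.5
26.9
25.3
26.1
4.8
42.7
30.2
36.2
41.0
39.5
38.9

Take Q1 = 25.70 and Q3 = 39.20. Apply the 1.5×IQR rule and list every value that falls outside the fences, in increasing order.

IQR = Q3 − Q1 = 39.20 − 25.70 = 13.50.
Lower fence = Q1 − 1.5·IQR = 25.70 − 20.25 = 5.45.
Upper fence = Q3 + 1.5·IQR = 39.20 + 20.25 = 59.45.
4.8 < 5.45 → outlier.
5.3 < 5.45 → outlier.
All remaining values lie within [5.45, 59.45].

4.8, 5.3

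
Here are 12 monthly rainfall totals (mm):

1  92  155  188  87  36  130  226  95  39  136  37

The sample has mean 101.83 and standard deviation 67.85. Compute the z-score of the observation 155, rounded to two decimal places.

z = (155 − 101.83) / 67.85 = 0.78.

0.78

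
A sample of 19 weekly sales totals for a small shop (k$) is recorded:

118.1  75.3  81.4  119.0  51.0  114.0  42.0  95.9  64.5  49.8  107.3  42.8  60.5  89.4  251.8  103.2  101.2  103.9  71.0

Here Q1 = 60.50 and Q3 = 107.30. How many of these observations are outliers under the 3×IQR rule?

1

IQR = 46.80; fences at 60.50 − 140.40 = -79.90 and 107.30 + 140.40 = 247.70.
Outside the cutoffs: 251.8.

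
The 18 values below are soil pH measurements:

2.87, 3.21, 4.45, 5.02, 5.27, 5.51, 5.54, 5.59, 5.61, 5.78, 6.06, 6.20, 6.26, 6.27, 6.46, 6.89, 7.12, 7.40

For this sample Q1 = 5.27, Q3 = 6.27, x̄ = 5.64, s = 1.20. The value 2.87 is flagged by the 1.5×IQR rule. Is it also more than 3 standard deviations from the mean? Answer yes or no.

z = (2.87 − 5.64) / 1.20 = -2.31.
|z| = 2.31 ≤ 3.

no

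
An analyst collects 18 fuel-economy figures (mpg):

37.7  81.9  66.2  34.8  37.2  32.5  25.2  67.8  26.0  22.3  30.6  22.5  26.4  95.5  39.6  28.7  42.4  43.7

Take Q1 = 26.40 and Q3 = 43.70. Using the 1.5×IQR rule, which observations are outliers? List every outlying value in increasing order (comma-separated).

81.9, 95.5

IQR = Q3 − Q1 = 43.70 − 26.40 = 17.30.
Lower fence = Q1 − 1.5·IQR = 26.40 − 25.95 = 0.45.
Upper fence = Q3 + 1.5·IQR = 43.70 + 25.95 = 69.65.
81.9 > 69.65 → outlier.
95.5 > 69.65 → outlier.
All remaining values lie within [0.45, 69.65].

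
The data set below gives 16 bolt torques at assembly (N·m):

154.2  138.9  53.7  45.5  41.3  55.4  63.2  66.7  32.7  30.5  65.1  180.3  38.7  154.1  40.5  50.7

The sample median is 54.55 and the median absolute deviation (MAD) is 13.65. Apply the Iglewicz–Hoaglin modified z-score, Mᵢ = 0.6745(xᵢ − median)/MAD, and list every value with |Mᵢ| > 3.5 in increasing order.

|Mᵢ| > 3.5 ⇔ |xᵢ − 54.55| > 3.5·13.65/0.6745 = 70.83.
So outliers lie outside [-16.28, 125.38].
138.9: M = 4.17 → outlier.
154.1: M = 4.92 → outlier.
154.2: M = 4.92 → outlier.
180.3: M = 6.21 → outlier.

138.9, 154.1, 154.2, 180.3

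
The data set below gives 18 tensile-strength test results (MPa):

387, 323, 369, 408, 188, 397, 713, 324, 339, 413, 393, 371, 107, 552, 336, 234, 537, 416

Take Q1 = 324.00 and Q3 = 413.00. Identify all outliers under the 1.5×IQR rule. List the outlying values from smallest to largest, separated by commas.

107, 188, 552, 713

IQR = Q3 − Q1 = 413.00 − 324.00 = 89.00.
Lower fence = Q1 − 1.5·IQR = 324.00 − 133.50 = 190.50.
Upper fence = Q3 + 1.5·IQR = 413.00 + 133.50 = 546.50.
107 < 190.50 → outlier.
188 < 190.50 → outlier.
552 > 546.50 → outlier.
713 > 546.50 → outlier.
All remaining values lie within [190.50, 546.50].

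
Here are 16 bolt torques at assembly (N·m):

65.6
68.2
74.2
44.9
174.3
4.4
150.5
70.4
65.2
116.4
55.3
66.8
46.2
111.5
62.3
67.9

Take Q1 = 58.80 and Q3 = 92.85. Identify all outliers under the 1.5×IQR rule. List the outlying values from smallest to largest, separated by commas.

4.4, 150.5, 174.3

IQR = Q3 − Q1 = 92.85 − 58.80 = 34.05.
Lower fence = Q1 − 1.5·IQR = 58.80 − 51.075 = 7.725.
Upper fence = Q3 + 1.5·IQR = 92.85 + 51.075 = 143.925.
4.4 < 7.725 → outlier.
150.5 > 143.925 → outlier.
174.3 > 143.925 → outlier.
All remaining values lie within [7.725, 143.925].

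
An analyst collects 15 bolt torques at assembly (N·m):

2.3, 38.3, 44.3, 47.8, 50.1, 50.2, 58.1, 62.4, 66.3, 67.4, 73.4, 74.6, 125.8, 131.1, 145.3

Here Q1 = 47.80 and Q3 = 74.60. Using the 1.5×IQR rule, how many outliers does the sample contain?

4

IQR = 26.80; fences at 47.80 − 40.20 = 7.60 and 74.60 + 40.20 = 114.80.
Outside the cutoffs: 2.3, 125.8, 131.1, 145.3.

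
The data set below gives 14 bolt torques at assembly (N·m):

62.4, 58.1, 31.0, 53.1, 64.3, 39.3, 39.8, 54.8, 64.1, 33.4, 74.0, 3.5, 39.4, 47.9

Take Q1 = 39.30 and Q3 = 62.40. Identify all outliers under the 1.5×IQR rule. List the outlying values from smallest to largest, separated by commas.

IQR = Q3 − Q1 = 62.40 − 39.30 = 23.10.
Lower fence = Q1 − 1.5·IQR = 39.30 − 34.65 = 4.65.
Upper fence = Q3 + 1.5·IQR = 62.40 + 34.65 = 97.05.
3.5 < 4.65 → outlier.
All remaining values lie within [4.65, 97.05].

3.5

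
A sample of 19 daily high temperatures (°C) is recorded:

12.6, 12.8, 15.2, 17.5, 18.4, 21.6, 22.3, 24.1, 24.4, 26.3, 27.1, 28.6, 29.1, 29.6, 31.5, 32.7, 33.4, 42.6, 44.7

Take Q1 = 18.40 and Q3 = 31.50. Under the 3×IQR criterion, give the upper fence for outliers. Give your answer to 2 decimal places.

IQR = Q3 − Q1 = 31.50 − 18.40 = 13.10.
Lower fence = Q1 − 3·IQR = 18.40 − 39.30 = -20.90.
Upper fence = Q3 + 3·IQR = 31.50 + 39.30 = 70.80.

70.80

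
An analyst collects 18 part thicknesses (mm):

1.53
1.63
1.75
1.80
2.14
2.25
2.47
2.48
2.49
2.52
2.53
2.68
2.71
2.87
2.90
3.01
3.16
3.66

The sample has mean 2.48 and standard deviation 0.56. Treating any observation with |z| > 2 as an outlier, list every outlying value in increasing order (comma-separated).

Cutoffs at x̄ ± 2s: 2.48 ± 2·0.56 = [1.36, 3.60].
3.66: z = 2.11, |z| > 2 → outlier.
Every other value lies within [1.36, 3.60].

3.66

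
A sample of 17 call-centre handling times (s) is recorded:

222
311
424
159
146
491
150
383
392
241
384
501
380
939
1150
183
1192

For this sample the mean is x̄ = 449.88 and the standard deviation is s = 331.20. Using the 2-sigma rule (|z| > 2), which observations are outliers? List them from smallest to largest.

Cutoffs at x̄ ± 2s: 449.88 ± 2·331.20 = [-212.52, 1112.28].
1150: z = 2.11, |z| > 2 → outlier.
1192: z = 2.24, |z| > 2 → outlier.
Every other value lies within [-212.52, 1112.28].

1150, 1192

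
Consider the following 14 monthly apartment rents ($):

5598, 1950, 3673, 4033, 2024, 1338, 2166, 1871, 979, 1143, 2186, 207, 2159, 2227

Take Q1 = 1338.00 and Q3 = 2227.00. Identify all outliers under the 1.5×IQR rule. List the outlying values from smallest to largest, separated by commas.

3673, 4033, 5598

IQR = Q3 − Q1 = 2227.00 − 1338.00 = 889.00.
Lower fence = Q1 − 1.5·IQR = 1338.00 − 1333.50 = 4.50.
Upper fence = Q3 + 1.5·IQR = 2227.00 + 1333.50 = 3560.50.
3673 > 3560.50 → outlier.
4033 > 3560.50 → outlier.
5598 > 3560.50 → outlier.
All remaining values lie within [4.50, 3560.50].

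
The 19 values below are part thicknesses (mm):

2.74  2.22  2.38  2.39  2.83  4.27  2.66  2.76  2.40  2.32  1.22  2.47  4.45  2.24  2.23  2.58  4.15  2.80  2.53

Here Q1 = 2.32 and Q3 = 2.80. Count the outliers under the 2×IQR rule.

4

IQR = 0.48; fences at 2.32 − 0.96 = 1.36 and 2.80 + 0.96 = 3.76.
Outside the cutoffs: 1.22, 4.15, 4.27, 4.45.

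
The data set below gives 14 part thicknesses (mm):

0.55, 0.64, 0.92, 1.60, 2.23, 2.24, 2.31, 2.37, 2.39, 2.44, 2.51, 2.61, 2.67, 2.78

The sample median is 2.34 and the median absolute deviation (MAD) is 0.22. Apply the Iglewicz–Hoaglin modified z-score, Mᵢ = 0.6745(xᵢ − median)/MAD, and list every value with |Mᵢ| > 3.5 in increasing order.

0.55, 0.64, 0.92

|Mᵢ| > 3.5 ⇔ |xᵢ − 2.34| > 3.5·0.22/0.6745 = 1.14.
So outliers lie outside [1.20, 3.48].
0.55: M = -5.49 → outlier.
0.64: M = -5.21 → outlier.
0.92: M = -4.35 → outlier.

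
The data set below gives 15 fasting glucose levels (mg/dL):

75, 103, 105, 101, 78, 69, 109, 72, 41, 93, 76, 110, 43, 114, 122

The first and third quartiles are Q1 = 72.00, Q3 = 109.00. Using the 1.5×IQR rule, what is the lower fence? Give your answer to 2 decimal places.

IQR = Q3 − Q1 = 109.00 − 72.00 = 37.00.
Lower fence = Q1 − 1.5·IQR = 72.00 − 55.50 = 16.50.
Upper fence = Q3 + 1.5·IQR = 109.00 + 55.50 = 164.50.

16.50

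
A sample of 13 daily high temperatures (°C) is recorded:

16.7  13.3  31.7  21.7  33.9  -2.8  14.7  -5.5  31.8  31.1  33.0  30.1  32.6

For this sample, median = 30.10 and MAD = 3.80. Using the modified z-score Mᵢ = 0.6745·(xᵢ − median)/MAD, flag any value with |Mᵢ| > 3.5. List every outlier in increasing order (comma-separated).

-5.5, -2.8

|Mᵢ| > 3.5 ⇔ |xᵢ − 30.10| > 3.5·3.80/0.6745 = 19.72.
So outliers lie outside [10.38, 49.82].
-5.5: M = -6.32 → outlier.
-2.8: M = -5.84 → outlier.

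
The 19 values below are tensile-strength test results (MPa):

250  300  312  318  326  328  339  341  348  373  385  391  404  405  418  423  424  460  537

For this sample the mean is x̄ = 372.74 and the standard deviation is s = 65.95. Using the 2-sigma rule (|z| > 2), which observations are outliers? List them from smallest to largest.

Cutoffs at x̄ ± 2s: 372.74 ± 2·65.95 = [240.84, 504.64].
537: z = 2.49, |z| > 2 → outlier.
Every other value lies within [240.84, 504.64].

537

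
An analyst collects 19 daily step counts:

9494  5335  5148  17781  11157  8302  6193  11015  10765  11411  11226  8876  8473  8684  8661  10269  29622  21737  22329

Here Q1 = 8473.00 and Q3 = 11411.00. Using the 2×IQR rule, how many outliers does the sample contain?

IQR = 2938.00; fences at 8473.00 − 5876.00 = 2597.00 and 11411.00 + 5876.00 = 17287.00.
Outside the cutoffs: 17781, 21737, 22329, 29622.

4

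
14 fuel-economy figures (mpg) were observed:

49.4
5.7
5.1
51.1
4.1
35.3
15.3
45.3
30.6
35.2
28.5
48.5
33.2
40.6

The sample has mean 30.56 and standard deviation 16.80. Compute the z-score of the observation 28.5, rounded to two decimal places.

z = (28.5 − 30.56) / 16.80 = -0.12.

-0.12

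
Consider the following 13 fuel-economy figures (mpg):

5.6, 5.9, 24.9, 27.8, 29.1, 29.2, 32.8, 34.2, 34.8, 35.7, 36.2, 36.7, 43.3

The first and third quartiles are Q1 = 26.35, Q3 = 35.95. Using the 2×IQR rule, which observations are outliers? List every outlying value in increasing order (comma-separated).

5.6, 5.9

IQR = Q3 − Q1 = 35.95 − 26.35 = 9.60.
Lower fence = Q1 − 2·IQR = 26.35 − 19.20 = 7.15.
Upper fence = Q3 + 2·IQR = 35.95 + 19.20 = 55.15.
5.6 < 7.15 → outlier.
5.9 < 7.15 → outlier.
All remaining values lie within [7.15, 55.15].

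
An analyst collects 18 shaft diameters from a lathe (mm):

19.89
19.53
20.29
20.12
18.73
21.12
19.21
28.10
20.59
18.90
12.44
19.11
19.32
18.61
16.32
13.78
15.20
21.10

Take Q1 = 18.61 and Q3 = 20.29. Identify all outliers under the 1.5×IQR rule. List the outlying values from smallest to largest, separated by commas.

12.44, 13.78, 15.20, 28.10

IQR = Q3 − Q1 = 20.29 − 18.61 = 1.68.
Lower fence = Q1 − 1.5·IQR = 18.61 − 2.52 = 16.09.
Upper fence = Q3 + 1.5·IQR = 20.29 + 2.52 = 22.81.
12.44 < 16.09 → outlier.
13.78 < 16.09 → outlier.
15.20 < 16.09 → outlier.
28.10 > 22.81 → outlier.
All remaining values lie within [16.09, 22.81].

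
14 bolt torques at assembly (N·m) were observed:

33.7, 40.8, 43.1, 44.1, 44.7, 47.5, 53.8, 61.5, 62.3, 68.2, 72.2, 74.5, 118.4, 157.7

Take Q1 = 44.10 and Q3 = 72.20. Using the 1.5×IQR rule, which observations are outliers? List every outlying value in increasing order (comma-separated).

IQR = Q3 − Q1 = 72.20 − 44.10 = 28.10.
Lower fence = Q1 − 1.5·IQR = 44.10 − 42.15 = 1.95.
Upper fence = Q3 + 1.5·IQR = 72.20 + 42.15 = 114.35.
118.4 > 114.35 → outlier.
157.7 > 114.35 → outlier.
All remaining values lie within [1.95, 114.35].

118.4, 157.7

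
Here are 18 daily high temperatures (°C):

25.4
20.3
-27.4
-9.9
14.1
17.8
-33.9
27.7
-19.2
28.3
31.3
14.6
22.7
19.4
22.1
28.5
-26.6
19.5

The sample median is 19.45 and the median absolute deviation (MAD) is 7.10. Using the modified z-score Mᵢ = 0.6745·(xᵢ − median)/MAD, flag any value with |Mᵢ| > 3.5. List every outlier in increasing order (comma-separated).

|Mᵢ| > 3.5 ⇔ |xᵢ − 19.45| > 3.5·7.10/0.6745 = 36.84.
So outliers lie outside [-17.39, 56.29].
-33.9: M = -5.07 → outlier.
-27.4: M = -4.45 → outlier.
-26.6: M = -4.37 → outlier.
-19.2: M = -3.67 → outlier.

-33.9, -27.4, -26.6, -19.2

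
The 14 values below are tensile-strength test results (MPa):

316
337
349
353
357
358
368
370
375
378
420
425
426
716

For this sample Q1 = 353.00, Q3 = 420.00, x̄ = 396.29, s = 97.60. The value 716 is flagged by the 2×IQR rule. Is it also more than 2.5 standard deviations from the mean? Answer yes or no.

yes

z = (716 − 396.29) / 97.60 = 3.28.
|z| = 3.28 > 2.5.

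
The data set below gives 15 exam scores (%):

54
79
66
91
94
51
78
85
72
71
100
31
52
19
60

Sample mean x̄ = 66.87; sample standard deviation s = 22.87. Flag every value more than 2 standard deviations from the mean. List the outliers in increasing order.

Cutoffs at x̄ ± 2s: 66.87 ± 2·22.87 = [21.13, 112.61].
19: z = -2.09, |z| > 2 → outlier.
Every other value lies within [21.13, 112.61].

19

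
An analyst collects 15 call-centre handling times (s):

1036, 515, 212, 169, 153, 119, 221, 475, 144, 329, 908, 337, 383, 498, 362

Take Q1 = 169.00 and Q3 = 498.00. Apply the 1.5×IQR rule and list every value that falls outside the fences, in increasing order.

1036

IQR = Q3 − Q1 = 498.00 − 169.00 = 329.00.
Lower fence = Q1 − 1.5·IQR = 169.00 − 493.50 = -324.50.
Upper fence = Q3 + 1.5·IQR = 498.00 + 493.50 = 991.50.
1036 > 991.50 → outlier.
All remaining values lie within [-324.50, 991.50].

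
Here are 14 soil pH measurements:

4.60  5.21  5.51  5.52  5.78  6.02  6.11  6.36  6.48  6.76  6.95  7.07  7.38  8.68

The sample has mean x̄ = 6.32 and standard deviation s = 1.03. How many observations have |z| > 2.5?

0

Cutoffs: x̄ ± 2.5s = [3.745, 8.895].
Every value lies within the cutoffs.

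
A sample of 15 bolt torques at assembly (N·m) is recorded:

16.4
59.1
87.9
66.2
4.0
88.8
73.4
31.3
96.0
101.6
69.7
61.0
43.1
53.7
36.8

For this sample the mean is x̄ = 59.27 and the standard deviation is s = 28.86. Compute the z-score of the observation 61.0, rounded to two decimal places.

0.06

z = (61.0 − 59.27) / 28.86 = 0.06.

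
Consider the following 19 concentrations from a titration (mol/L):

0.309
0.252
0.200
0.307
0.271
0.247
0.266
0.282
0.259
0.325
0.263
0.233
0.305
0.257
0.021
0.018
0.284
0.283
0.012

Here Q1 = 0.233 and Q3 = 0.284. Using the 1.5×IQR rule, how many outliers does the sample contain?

3

IQR = 0.051; fences at 0.233 − 0.0765 = 0.1565 and 0.284 + 0.0765 = 0.3605.
Outside the cutoffs: 0.012, 0.018, 0.021.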